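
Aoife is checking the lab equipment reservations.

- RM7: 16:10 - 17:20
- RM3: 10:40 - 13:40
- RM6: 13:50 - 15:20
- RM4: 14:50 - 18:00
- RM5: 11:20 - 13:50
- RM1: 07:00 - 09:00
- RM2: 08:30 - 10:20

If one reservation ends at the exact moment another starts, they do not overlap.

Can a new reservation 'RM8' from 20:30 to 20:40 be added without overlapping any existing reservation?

RM1: ends 09:00 at or before RM8 starts 20:30 → clear.
RM2: ends 10:20 at or before RM8 starts 20:30 → clear.
RM3: ends 13:40 at or before RM8 starts 20:30 → clear.
RM5: ends 13:50 at or before RM8 starts 20:30 → clear.
RM6: ends 15:20 at or before RM8 starts 20:30 → clear.
RM4: ends 18:00 at or before RM8 starts 20:30 → clear.
RM7: ends 17:20 at or before RM8 starts 20:30 → clear.

Yes — the slot is free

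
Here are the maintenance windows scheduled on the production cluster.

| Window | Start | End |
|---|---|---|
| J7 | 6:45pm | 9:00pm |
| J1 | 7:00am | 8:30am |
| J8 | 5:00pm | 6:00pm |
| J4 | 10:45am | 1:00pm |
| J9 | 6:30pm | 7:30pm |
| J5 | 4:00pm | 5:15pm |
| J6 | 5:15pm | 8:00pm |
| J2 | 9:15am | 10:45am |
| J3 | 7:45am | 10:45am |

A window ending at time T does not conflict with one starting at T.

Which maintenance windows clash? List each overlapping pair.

Sorted by start: J1, J3, J2, J4, J5, J8, J6, J9, J7.
J3 starts before J1 ends → J1 and J3 overlap.
J2 starts after J1 ends, so nothing later overlaps J1 either.
J2 starts before J3 ends → J3 and J2 overlap.
J4 starts exactly when J3 ends (back-to-back, no overlap), so nothing later overlaps J3 either.
J4 starts exactly when J2 ends (back-to-back, no overlap), so nothing later overlaps J2 either.
J5 starts after J4 ends, so nothing later overlaps J4 either.
J8 starts before J5 ends → J5 and J8 overlap.
J6 starts exactly when J5 ends (back-to-back, no overlap), so nothing later overlaps J5 either.
J6 starts before J8 ends → J8 and J6 overlap.
J9 starts after J8 ends, so nothing later overlaps J8 either.
J9 starts before J6 ends → J6 and J9 overlap.
J7 starts before J6 ends → J6 and J7 overlap.
J7 starts before J9 ends → J9 and J7 overlap.

J1 & J3, J2 & J3, J5 & J8, J6 & J7, J6 & J8, J6 & J9, J7 & J9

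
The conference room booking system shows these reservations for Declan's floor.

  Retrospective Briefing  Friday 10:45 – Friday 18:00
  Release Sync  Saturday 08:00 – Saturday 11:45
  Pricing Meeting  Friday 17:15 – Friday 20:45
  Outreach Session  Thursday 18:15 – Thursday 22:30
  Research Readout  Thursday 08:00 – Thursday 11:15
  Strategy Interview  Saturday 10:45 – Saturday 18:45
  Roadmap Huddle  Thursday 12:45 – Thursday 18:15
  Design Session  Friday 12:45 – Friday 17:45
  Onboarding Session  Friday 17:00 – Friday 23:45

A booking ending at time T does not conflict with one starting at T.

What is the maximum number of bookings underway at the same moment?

4

Sweep the timeline, counting +1 at each start and −1 at each end (ends before starts at a tie):
Thursday 08:00 start Research Readout → 1
Thursday 11:15 end Research Readout → 0
Thursday 12:45 start Roadmap Huddle → 1
Thursday 18:15 end Roadmap Huddle → 0
Thursday 18:15 start Outreach Session → 1
Thursday 22:30 end Outreach Session → 0
Friday 10:45 start Retrospective Briefing → 1
Friday 12:45 start Design Session → 2
Friday 17:00 start Onboarding Session → 3
Friday 17:15 start Pricing Meeting → 4
Friday 17:45 end Design Session → 3
Friday 18:00 end Retrospective Briefing → 2
Friday 20:45 end Pricing Meeting → 1
Friday 23:45 end Onboarding Session → 0
Saturday 08:00 start Release Sync → 1
Saturday 10:45 start Strategy Interview → 2
Saturday 11:45 end Release Sync → 1
Saturday 18:45 end Strategy Interview → 0
Peak is 4, at Friday 17:15 (Design Session, Onboarding Session, Pricing Meeting, Retrospective Briefing).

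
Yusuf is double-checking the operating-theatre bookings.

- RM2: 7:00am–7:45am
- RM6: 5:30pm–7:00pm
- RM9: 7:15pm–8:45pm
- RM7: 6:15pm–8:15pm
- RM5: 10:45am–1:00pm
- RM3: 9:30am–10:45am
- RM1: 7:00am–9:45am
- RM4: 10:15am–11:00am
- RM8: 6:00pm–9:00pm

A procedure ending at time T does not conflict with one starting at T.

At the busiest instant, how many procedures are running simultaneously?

Sort all start/end points and keep a running count:
7:00am start RM1 → 1
7:00am start RM2 → 2
7:45am end RM2 → 1
9:30am start RM3 → 2
9:45am end RM1 → 1
10:15am start RM4 → 2
10:45am end RM3 → 1
10:45am start RM5 → 2
11:00am end RM4 → 1
1:00pm end RM5 → 0
5:30pm start RM6 → 1
6:00pm start RM8 → 2
6:15pm start RM7 → 3
7:00pm end RM6 → 2
7:15pm start RM9 → 3
8:15pm end RM7 → 2
8:45pm end RM9 → 1
9:00pm end RM8 → 0
Peak is 3, at 6:15pm (RM6, RM7, RM8).

3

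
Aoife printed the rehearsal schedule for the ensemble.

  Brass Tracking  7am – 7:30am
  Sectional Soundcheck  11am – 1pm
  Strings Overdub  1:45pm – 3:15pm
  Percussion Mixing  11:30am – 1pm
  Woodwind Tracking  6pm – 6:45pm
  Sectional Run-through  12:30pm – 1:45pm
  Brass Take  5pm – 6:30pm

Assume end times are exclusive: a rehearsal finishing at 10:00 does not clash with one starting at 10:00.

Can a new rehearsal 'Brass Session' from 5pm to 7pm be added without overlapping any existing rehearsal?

Brass Tracking: ends 7:30am at or before Brass Session starts 5pm → clear.
Sectional Soundcheck: ends 1pm at or before Brass Session starts 5pm → clear.
Percussion Mixing: ends 1pm at or before Brass Session starts 5pm → clear.
Sectional Run-through: ends 1:45pm at or before Brass Session starts 5pm → clear.
Strings Overdub: ends 3:15pm at or before Brass Session starts 5pm → clear.
Brass Take: starts 5pm before Brass Session ends 7pm, and ends 6:30pm after Brass Session starts 5pm → overlap.
Woodwind Tracking: starts 6pm before Brass Session ends 7pm, and ends 6:45pm after Brass Session starts 5pm → overlap.
Brass Session overlaps Brass Take, Woodwind Tracking.

No — it overlaps Brass Take, Woodwind Tracking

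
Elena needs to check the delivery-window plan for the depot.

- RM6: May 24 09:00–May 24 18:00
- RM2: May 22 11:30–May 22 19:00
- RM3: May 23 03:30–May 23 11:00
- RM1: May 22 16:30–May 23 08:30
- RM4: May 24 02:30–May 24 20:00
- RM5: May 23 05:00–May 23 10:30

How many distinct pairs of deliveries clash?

5

Sorted by start: RM2, RM1, RM3, RM5, RM4, RM6.
RM1 starts before RM2 ends → RM2 and RM1 overlap.
RM3 starts after RM2 ends, so RM2 has no further overlaps.
RM3 starts before RM1 ends → RM1 and RM3 overlap.
RM5 starts before RM1 ends → RM1 and RM5 overlap.
RM4 starts after RM1 ends, so RM1 has no further overlaps.
RM5 starts before RM3 ends → RM3 and RM5 overlap.
RM4 starts after RM3 ends, so RM3 has no further overlaps.
RM4 starts after RM5 ends, so RM5 has no further overlaps.
RM6 starts before RM4 ends → RM4 and RM6 overlap.
Overlapping pairs: RM1 & RM2, RM1 & RM3, RM1 & RM5, RM3 & RM5, RM4 & RM6 — 5 in total.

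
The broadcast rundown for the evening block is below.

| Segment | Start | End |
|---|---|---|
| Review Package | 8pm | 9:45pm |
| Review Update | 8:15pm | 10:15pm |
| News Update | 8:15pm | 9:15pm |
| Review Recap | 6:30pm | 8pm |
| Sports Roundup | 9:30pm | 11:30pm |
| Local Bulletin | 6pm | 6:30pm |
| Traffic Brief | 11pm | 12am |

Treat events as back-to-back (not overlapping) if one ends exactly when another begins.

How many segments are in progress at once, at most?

Sweep the timeline, counting +1 at each start and −1 at each end (ends before starts at a tie):
6pm start Local Bulletin → 1
6:30pm end Local Bulletin → 0
6:30pm start Review Recap → 1
8pm end Review Recap → 0
8pm start Review Package → 1
8:15pm start News Update → 2
8:15pm start Review Update → 3
9:15pm end News Update → 2
9:30pm start Sports Roundup → 3
9:45pm end Review Package → 2
10:15pm end Review Update → 1
11pm start Traffic Brief → 2
11:30pm end Sports Roundup → 1
12am end Traffic Brief → 0
Peak is 3, at 8:15pm (News Update, Review Package, Review Update).

3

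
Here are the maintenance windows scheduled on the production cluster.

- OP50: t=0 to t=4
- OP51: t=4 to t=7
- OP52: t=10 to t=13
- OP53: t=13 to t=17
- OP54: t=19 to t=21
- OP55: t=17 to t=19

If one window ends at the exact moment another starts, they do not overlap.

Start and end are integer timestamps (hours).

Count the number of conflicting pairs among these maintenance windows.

0

Sorted by start: OP50, OP51, OP52, OP53, OP55, OP54.
OP51 starts exactly when OP50 ends (back-to-back, no overlap) — done with OP50.
OP52 starts after OP51 ends — done with OP51.
OP53 starts exactly when OP52 ends (back-to-back, no overlap) — done with OP52.
OP55 starts exactly when OP53 ends (back-to-back, no overlap) — done with OP53.
OP54 starts exactly when OP55 ends (back-to-back, no overlap).
No pair overlaps.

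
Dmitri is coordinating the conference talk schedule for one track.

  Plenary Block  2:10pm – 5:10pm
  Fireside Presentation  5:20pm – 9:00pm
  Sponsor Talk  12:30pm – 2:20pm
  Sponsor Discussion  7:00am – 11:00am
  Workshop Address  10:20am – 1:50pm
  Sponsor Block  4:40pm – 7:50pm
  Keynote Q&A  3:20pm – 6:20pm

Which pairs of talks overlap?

Fireside Presentation & Keynote Q&A, Fireside Presentation & Sponsor Block, Keynote Q&A & Plenary Block, Keynote Q&A & Sponsor Block, Plenary Block & Sponsor Block, Plenary Block & Sponsor Talk, Sponsor Discussion & Workshop Address, Sponsor Talk & Workshop Address

Two intervals overlap when each starts before the other ends.
Sorted by start: Sponsor Discussion, Workshop Address, Sponsor Talk, Plenary Block, Keynote Q&A, Sponsor Block, Fireside Presentation.
Workshop Address starts before Sponsor Discussion ends → Sponsor Discussion and Workshop Address overlap.
Sponsor Talk starts after Sponsor Discussion ends, so nothing later overlaps Sponsor Discussion either.
Sponsor Talk starts before Workshop Address ends → Workshop Address and Sponsor Talk overlap.
Plenary Block starts after Workshop Address ends, so nothing later overlaps Workshop Address either.
Plenary Block starts before Sponsor Talk ends → Sponsor Talk and Plenary Block overlap.
Keynote Q&A starts after Sponsor Talk ends, so nothing later overlaps Sponsor Talk either.
Keynote Q&A starts before Plenary Block ends → Plenary Block and Keynote Q&A overlap.
Sponsor Block starts before Plenary Block ends → Plenary Block and Sponsor Block overlap.
Fireside Presentation starts after Plenary Block ends.
Sponsor Block starts before Keynote Q&A ends → Keynote Q&A and Sponsor Block overlap.
Fireside Presentation starts before Keynote Q&A ends → Keynote Q&A and Fireside Presentation overlap.
Fireside Presentation starts before Sponsor Block ends → Sponsor Block and Fireside Presentation overlap.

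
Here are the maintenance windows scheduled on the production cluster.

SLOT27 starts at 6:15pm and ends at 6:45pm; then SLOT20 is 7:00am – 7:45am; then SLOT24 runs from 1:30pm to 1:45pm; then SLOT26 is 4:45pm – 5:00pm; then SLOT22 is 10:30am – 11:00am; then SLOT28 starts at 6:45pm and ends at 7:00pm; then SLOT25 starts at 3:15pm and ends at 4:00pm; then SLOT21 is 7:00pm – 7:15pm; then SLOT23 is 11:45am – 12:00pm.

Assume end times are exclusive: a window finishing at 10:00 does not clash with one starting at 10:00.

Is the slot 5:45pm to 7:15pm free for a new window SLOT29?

SLOT20: ends 7:45am at or before SLOT29 starts 5:45pm → clear.
SLOT22: ends 11:00am at or before SLOT29 starts 5:45pm → clear.
SLOT23: ends 12:00pm at or before SLOT29 starts 5:45pm → clear.
SLOT24: ends 1:45pm at or before SLOT29 starts 5:45pm → clear.
SLOT25: ends 4:00pm at or before SLOT29 starts 5:45pm → clear.
SLOT26: ends 5:00pm at or before SLOT29 starts 5:45pm → clear.
SLOT27: starts 6:15pm before SLOT29 ends 7:15pm, and ends 6:45pm after SLOT29 starts 5:45pm → overlap.
SLOT28: starts 6:45pm before SLOT29 ends 7:15pm, and ends 7:00pm after SLOT29 starts 5:45pm → overlap.
SLOT21: starts 7:00pm before SLOT29 ends 7:15pm, and ends 7:15pm after SLOT29 starts 5:45pm → overlap.
SLOT29 overlaps SLOT21, SLOT27, SLOT28.

No — it overlaps SLOT21, SLOT27, SLOT28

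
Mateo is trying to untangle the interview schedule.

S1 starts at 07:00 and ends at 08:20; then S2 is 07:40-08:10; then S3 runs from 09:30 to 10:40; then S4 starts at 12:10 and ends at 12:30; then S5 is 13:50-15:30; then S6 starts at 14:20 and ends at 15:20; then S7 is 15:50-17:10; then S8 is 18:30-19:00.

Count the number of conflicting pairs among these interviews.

2

Sorted by start: S1, S2, S3, S4, S5, S6, S7, S8.
S2 starts before S1 ends → S1 and S2 overlap.
S3 starts after S1 ends, so S1 has no further overlaps.
S3 starts after S2 ends, so S2 has no further overlaps.
S4 starts after S3 ends, so S3 has no further overlaps.
S5 starts after S4 ends, so S4 has no further overlaps.
S6 starts before S5 ends → S5 and S6 overlap.
S7 starts after S5 ends, so S5 has no further overlaps.
S7 starts after S6 ends, so S6 has no further overlaps.
S8 starts after S7 ends.
Overlapping pairs: S1 & S2, S5 & S6 — 2 in total.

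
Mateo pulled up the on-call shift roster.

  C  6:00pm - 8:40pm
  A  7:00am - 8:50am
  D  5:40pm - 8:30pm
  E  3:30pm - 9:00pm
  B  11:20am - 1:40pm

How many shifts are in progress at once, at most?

Sort all start/end points and keep a running count:
7:00am start A → 1
8:50am end A → 0
11:20am start B → 1
1:40pm end B → 0
3:30pm start E → 1
5:40pm start D → 2
6:00pm start C → 3
8:30pm end D → 2
8:40pm end C → 1
9:00pm end E → 0
Peak is 3, at 6:00pm (C, D, E).

3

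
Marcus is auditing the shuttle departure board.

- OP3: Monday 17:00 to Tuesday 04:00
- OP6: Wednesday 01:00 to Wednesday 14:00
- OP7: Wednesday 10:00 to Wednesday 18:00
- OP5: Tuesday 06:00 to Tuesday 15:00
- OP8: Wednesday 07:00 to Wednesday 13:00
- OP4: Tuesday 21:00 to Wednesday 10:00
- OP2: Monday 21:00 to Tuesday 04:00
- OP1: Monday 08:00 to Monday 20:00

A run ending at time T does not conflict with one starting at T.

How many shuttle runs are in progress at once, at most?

3

Sweep the timeline, counting +1 at each start and −1 at each end (ends before starts at a tie):
Monday 08:00 start OP1 → 1
Monday 17:00 start OP3 → 2
Monday 20:00 end OP1 → 1
Monday 21:00 start OP2 → 2
Tuesday 04:00 end OP2 → 1
Tuesday 04:00 end OP3 → 0
Tuesday 06:00 start OP5 → 1
Tuesday 15:00 end OP5 → 0
Tuesday 21:00 start OP4 → 1
Wednesday 01:00 start OP6 → 2
Wednesday 07:00 start OP8 → 3
Wednesday 10:00 end OP4 → 2
Wednesday 10:00 start OP7 → 3
Wednesday 13:00 end OP8 → 2
Wednesday 14:00 end OP6 → 1
Wednesday 18:00 end OP7 → 0
Peak is 3, at Wednesday 07:00 (OP4, OP6, OP8).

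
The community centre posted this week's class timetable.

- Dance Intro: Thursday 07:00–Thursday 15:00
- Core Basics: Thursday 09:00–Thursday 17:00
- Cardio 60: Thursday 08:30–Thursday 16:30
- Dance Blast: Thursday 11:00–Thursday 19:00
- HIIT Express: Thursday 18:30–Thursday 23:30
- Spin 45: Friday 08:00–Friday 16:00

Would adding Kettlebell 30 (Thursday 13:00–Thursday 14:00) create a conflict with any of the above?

Dance Intro: starts Thursday 07:00 before Kettlebell 30 ends Thursday 14:00, and ends Thursday 15:00 after Kettlebell 30 starts Thursday 13:00 → overlap.
Cardio 60: starts Thursday 08:30 before Kettlebell 30 ends Thursday 14:00, and ends Thursday 16:30 after Kettlebell 30 starts Thursday 13:00 → overlap.
Core Basics: starts Thursday 09:00 before Kettlebell 30 ends Thursday 14:00, and ends Thursday 17:00 after Kettlebell 30 starts Thursday 13:00 → overlap.
Dance Blast: starts Thursday 11:00 before Kettlebell 30 ends Thursday 14:00, and ends Thursday 19:00 after Kettlebell 30 starts Thursday 13:00 → overlap.
HIIT Express: starts Thursday 18:30 at or after Kettlebell 30 ends Thursday 14:00 → clear.
Spin 45: starts Friday 08:00 at or after Kettlebell 30 ends Thursday 14:00 → clear.
Kettlebell 30 overlaps Dance Intro, Core Basics, Cardio 60, Dance Blast.

Yes — it overlaps Cardio 60, Core Basics, Dance Blast, Dance Intro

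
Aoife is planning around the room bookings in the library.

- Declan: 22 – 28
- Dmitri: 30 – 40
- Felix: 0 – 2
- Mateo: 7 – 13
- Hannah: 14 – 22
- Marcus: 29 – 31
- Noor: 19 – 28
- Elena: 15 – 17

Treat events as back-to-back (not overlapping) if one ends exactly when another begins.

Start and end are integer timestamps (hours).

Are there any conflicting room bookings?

Yes

Check each pair: they overlap iff neither finishes before the other starts.
Sorted by start: Felix, Mateo, Hannah, Elena, Noor, Declan, Marcus, Dmitri.
Mateo starts after Felix ends; Felix is clear from here.
Hannah starts after Mateo ends; Mateo is clear from here.
Elena starts before Hannah ends → Hannah and Elena overlap.
That's a conflict, so the schedule is not conflict-free.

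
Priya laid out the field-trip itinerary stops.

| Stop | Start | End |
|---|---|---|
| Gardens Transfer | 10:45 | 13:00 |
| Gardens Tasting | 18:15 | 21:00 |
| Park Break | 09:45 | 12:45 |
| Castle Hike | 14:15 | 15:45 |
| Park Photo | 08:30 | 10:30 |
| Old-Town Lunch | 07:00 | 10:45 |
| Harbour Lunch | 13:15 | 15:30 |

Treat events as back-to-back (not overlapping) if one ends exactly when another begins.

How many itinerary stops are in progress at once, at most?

Sweep the timeline, counting +1 at each start and −1 at each end (ends before starts at a tie):
07:00 start Old-Town Lunch → 1
08:30 start Park Photo → 2
09:45 start Park Break → 3
10:30 end Park Photo → 2
10:45 end Old-Town Lunch → 1
10:45 start Gardens Transfer → 2
12:45 end Park Break → 1
13:00 end Gardens Transfer → 0
13:15 start Harbour Lunch → 1
14:15 start Castle Hike → 2
15:30 end Harbour Lunch → 1
15:45 end Castle Hike → 0
18:15 start Gardens Tasting → 1
21:00 end Gardens Tasting → 0
Peak is 3, at 09:45 (Old-Town Lunch, Park Break, Park Photo).

3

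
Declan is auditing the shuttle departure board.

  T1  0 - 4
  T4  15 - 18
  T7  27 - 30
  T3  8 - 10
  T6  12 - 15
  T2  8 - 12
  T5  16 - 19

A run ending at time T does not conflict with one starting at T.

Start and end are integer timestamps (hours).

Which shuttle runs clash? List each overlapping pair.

T2 & T3, T4 & T5

Sorted by start: T1, T2, T3, T6, T4, T5, T7.
T2 starts after T1 ends, so nothing later overlaps T1 either.
T3 starts before T2 ends → T2 and T3 overlap.
T6 starts exactly when T2 ends (back-to-back, no overlap), so nothing later overlaps T2 either.
T6 starts after T3 ends, so nothing later overlaps T3 either.
T4 starts exactly when T6 ends (back-to-back, no overlap), so nothing later overlaps T6 either.
T5 starts before T4 ends → T4 and T5 overlap.
T7 starts after T4 ends.
T7 starts after T5 ends.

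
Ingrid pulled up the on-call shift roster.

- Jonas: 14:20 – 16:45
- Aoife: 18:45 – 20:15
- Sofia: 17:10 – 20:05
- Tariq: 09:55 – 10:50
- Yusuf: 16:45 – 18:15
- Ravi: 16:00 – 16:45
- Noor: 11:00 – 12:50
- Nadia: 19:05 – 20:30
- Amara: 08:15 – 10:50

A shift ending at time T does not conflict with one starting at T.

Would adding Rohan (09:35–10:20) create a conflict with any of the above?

Yes — it overlaps Amara, Tariq

Amara: starts 08:15 before Rohan ends 10:20, and ends 10:50 after Rohan starts 09:35 → overlap.
Tariq: starts 09:55 before Rohan ends 10:20, and ends 10:50 after Rohan starts 09:35 → overlap.
Noor: starts 11:00 at or after Rohan ends 10:20 → clear.
Jonas: starts 14:20 at or after Rohan ends 10:20 → clear.
Ravi: starts 16:00 at or after Rohan ends 10:20 → clear.
Yusuf: starts 16:45 at or after Rohan ends 10:20 → clear.
Sofia: starts 17:10 at or after Rohan ends 10:20 → clear.
Aoife: starts 18:45 at or after Rohan ends 10:20 → clear.
Nadia: starts 19:05 at or after Rohan ends 10:20 → clear.
Rohan overlaps Tariq, Amara.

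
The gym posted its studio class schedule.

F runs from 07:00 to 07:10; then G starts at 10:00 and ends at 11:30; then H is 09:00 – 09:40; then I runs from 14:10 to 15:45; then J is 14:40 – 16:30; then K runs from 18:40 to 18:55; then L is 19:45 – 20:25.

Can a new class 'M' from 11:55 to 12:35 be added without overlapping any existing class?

F: ends 07:10 at or before M starts 11:55 → clear.
H: ends 09:40 at or before M starts 11:55 → clear.
G: ends 11:30 at or before M starts 11:55 → clear.
I: starts 14:10 at or after M ends 12:35 → clear.
J: starts 14:40 at or after M ends 12:35 → clear.
K: starts 18:40 at or after M ends 12:35 → clear.
L: starts 19:45 at or after M ends 12:35 → clear.

Yes — the slot is free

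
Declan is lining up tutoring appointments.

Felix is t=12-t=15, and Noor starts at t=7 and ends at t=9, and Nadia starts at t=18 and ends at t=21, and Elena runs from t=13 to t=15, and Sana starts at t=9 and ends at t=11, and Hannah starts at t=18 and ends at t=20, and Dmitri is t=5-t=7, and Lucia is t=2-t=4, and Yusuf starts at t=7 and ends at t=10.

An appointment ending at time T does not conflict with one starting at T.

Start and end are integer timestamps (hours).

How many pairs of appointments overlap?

Two intervals overlap when each starts before the other ends.
Sorted by start: Lucia, Dmitri, Noor, Yusuf, Sana, Felix, Elena, Nadia, Hannah.
Dmitri starts after Lucia ends, so nothing later overlaps Lucia either.
Noor starts exactly when Dmitri ends (back-to-back, no overlap), so nothing later overlaps Dmitri either.
Yusuf starts before Noor ends → Noor and Yusuf overlap.
Sana starts exactly when Noor ends (back-to-back, no overlap), so nothing later overlaps Noor either.
Sana starts before Yusuf ends → Yusuf and Sana overlap.
Felix starts after Yusuf ends, so nothing later overlaps Yusuf either.
Felix starts after Sana ends, so nothing later overlaps Sana either.
Elena starts before Felix ends → Felix and Elena overlap.
Nadia starts after Felix ends, so nothing later overlaps Felix either.
Nadia starts after Elena ends, so nothing later overlaps Elena either.
Hannah starts before Nadia ends → Nadia and Hannah overlap.
Overlapping pairs: Elena & Felix, Hannah & Nadia, Noor & Yusuf, Sana & Yusuf — 4 in total.

4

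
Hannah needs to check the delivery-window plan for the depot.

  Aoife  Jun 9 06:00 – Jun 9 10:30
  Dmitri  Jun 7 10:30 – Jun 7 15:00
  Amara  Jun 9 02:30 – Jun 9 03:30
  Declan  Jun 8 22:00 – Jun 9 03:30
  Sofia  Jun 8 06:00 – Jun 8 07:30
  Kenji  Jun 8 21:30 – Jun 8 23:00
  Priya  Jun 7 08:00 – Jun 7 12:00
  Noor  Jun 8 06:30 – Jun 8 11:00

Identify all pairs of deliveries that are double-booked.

Amara & Declan, Declan & Kenji, Dmitri & Priya, Noor & Sofia

Sorted by start: Priya, Dmitri, Sofia, Noor, Kenji, Declan, Amara, Aoife.
Dmitri starts before Priya ends → Priya and Dmitri overlap.
Sofia starts after Priya ends; Priya is clear from here.
Sofia starts after Dmitri ends; Dmitri is clear from here.
Noor starts before Sofia ends → Sofia and Noor overlap.
Kenji starts after Sofia ends; Sofia is clear from here.
Kenji starts after Noor ends; Noor is clear from here.
Declan starts before Kenji ends → Kenji and Declan overlap.
Amara starts after Kenji ends; Kenji is clear from here.
Amara starts before Declan ends → Declan and Amara overlap.
Aoife starts after Declan ends.
Aoife starts after Amara ends.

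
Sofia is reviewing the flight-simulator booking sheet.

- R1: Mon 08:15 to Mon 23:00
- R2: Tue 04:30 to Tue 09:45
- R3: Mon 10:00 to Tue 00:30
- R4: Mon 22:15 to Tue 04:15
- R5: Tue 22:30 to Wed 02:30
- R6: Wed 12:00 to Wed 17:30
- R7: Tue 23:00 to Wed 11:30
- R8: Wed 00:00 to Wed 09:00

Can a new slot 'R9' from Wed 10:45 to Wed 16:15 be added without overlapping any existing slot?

R1: ends Mon 23:00 at or before R9 starts Wed 10:45 → clear.
R3: ends Tue 00:30 at or before R9 starts Wed 10:45 → clear.
R4: ends Tue 04:15 at or before R9 starts Wed 10:45 → clear.
R2: ends Tue 09:45 at or before R9 starts Wed 10:45 → clear.
R5: ends Wed 02:30 at or before R9 starts Wed 10:45 → clear.
R7: starts Tue 23:00 before R9 ends Wed 16:15, and ends Wed 11:30 after R9 starts Wed 10:45 → overlap.
R8: ends Wed 09:00 at or before R9 starts Wed 10:45 → clear.
R6: starts Wed 12:00 before R9 ends Wed 16:15, and ends Wed 17:30 after R9 starts Wed 10:45 → overlap.
R9 overlaps R6, R7.

No — it overlaps R6, R7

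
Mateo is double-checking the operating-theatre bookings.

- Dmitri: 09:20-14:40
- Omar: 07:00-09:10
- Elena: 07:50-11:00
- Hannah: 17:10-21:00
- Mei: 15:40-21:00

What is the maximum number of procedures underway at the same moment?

2

Sort all start/end points and keep a running count:
07:00 start Omar → 1
07:50 start Elena → 2
09:10 end Omar → 1
09:20 start Dmitri → 2
11:00 end Elena → 1
14:40 end Dmitri → 0
15:40 start Mei → 1
17:10 start Hannah → 2
21:00 end Hannah → 1
21:00 end Mei → 0
Peak is 2, at 07:50 (Elena, Omar).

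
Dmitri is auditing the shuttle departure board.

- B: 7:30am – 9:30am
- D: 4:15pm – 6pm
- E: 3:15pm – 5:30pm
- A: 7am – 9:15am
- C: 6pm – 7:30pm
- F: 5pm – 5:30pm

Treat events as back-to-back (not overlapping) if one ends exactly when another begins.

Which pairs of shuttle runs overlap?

A & B, D & E, D & F, E & F

Check each pair: they overlap iff neither finishes before the other starts.
Sorted by start: A, B, E, D, F, C.
B starts before A ends → A and B overlap.
E starts after A ends; A is clear from here.
E starts after B ends; B is clear from here.
D starts before E ends → E and D overlap.
F starts before E ends → E and F overlap.
C starts after E ends.
F starts before D ends → D and F overlap.
C starts exactly when D ends (back-to-back, no overlap).
C starts after F ends.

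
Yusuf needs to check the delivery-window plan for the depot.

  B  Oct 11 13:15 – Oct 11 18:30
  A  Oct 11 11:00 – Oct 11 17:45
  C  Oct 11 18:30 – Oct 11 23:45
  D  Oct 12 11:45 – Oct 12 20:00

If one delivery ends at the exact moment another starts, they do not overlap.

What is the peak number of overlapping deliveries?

Walk through starts and ends in time order (an end at T is processed before a start at T):
Oct 11 11:00 start A → 1
Oct 11 13:15 start B → 2
Oct 11 17:45 end A → 1
Oct 11 18:30 end B → 0
Oct 11 18:30 start C → 1
Oct 11 23:45 end C → 0
Oct 12 11:45 start D → 1
Oct 12 20:00 end D → 0
Peak is 2, at Oct 11 13:15 (A, B).

2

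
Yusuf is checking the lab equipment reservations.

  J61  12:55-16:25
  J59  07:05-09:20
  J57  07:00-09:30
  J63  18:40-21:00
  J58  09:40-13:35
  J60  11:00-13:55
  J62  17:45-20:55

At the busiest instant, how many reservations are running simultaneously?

Walk through starts and ends in time order (an end at T is processed before a start at T):
07:00 start J57 → 1
07:05 start J59 → 2
09:20 end J59 → 1
09:30 end J57 → 0
09:40 start J58 → 1
11:00 start J60 → 2
12:55 start J61 → 3
13:35 end J58 → 2
13:55 end J60 → 1
16:25 end J61 → 0
17:45 start J62 → 1
18:40 start J63 → 2
20:55 end J62 → 1
21:00 end J63 → 0
Peak is 3, at 12:55 (J58, J60, J61).

3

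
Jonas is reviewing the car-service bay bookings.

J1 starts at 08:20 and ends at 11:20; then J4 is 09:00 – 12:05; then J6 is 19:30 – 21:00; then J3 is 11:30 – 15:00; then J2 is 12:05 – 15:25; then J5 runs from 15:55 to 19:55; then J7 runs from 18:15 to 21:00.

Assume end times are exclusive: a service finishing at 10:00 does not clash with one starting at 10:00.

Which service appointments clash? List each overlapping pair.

Sorted by start: J1, J4, J3, J2, J5, J7, J6.
J4 starts before J1 ends → J1 and J4 overlap.
J3 starts after J1 ends; J1 is clear from here.
J3 starts before J4 ends → J4 and J3 overlap.
J2 starts exactly when J4 ends (back-to-back, no overlap); J4 is clear from here.
J2 starts before J3 ends → J3 and J2 overlap.
J5 starts after J3 ends; J3 is clear from here.
J5 starts after J2 ends; J2 is clear from here.
J7 starts before J5 ends → J5 and J7 overlap.
J6 starts before J5 ends → J5 and J6 overlap.
J6 starts before J7 ends → J7 and J6 overlap.

J1 & J4, J2 & J3, J3 & J4, J5 & J6, J5 & J7, J6 & J7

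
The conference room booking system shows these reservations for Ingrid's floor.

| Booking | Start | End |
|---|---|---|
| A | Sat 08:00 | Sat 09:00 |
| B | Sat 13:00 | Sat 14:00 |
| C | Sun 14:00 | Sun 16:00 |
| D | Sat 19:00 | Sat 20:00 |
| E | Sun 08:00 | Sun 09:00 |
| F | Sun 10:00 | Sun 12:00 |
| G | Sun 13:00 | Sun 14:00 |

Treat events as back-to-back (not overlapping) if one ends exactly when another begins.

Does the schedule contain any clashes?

No

Sorted by start: A, B, D, E, F, G, C.
B starts after A ends, so nothing later overlaps A either.
D starts after B ends, so nothing later overlaps B either.
E starts after D ends, so nothing later overlaps D either.
F starts after E ends, so nothing later overlaps E either.
G starts after F ends, so nothing later overlaps F either.
C starts exactly when G ends (back-to-back, no overlap).
Every pair is clear; the schedule has no overlaps.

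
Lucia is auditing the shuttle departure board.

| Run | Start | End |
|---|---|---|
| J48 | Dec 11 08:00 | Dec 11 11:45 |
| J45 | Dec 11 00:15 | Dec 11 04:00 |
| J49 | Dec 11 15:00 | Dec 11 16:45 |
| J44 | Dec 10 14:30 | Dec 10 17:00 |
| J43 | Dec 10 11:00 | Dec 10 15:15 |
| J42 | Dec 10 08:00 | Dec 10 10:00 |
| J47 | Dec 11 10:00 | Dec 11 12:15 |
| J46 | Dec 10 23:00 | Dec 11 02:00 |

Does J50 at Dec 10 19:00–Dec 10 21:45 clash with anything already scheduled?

No — it doesn't clash with anything

J42: ends Dec 10 10:00 at or before J50 starts Dec 10 19:00 → clear.
J43: ends Dec 10 15:15 at or before J50 starts Dec 10 19:00 → clear.
J44: ends Dec 10 17:00 at or before J50 starts Dec 10 19:00 → clear.
J46: starts Dec 10 23:00 at or after J50 ends Dec 10 21:45 → clear.
J45: starts Dec 11 00:15 at or after J50 ends Dec 10 21:45 → clear.
J48: starts Dec 11 08:00 at or after J50 ends Dec 10 21:45 → clear.
J47: starts Dec 11 10:00 at or after J50 ends Dec 10 21:45 → clear.
J49: starts Dec 11 15:00 at or after J50 ends Dec 10 21:45 → clear.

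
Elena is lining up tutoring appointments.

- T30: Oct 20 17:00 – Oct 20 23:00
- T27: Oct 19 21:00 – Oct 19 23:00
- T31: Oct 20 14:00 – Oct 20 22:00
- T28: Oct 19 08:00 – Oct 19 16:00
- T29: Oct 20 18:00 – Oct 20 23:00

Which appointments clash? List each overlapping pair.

Sorted by start: T28, T27, T31, T30, T29.
T27 starts after T28 ends — done with T28.
T31 starts after T27 ends — done with T27.
T30 starts before T31 ends → T31 and T30 overlap.
T29 starts before T31 ends → T31 and T29 overlap.
T29 starts before T30 ends → T30 and T29 overlap.

T29 & T30, T29 & T31, T30 & T31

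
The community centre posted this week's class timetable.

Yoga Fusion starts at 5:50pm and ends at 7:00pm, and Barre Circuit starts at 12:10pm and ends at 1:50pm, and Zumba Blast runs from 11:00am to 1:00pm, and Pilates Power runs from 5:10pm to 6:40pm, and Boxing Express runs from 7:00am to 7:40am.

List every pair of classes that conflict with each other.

Check each pair: they overlap iff neither finishes before the other starts.
Sorted by start: Boxing Express, Zumba Blast, Barre Circuit, Pilates Power, Yoga Fusion.
Zumba Blast starts after Boxing Express ends, so nothing later overlaps Boxing Express either.
Barre Circuit starts before Zumba Blast ends → Zumba Blast and Barre Circuit overlap.
Pilates Power starts after Zumba Blast ends, so nothing later overlaps Zumba Blast either.
Pilates Power starts after Barre Circuit ends, so nothing later overlaps Barre Circuit either.
Yoga Fusion starts before Pilates Power ends → Pilates Power and Yoga Fusion overlap.

Barre Circuit & Zumba Blast, Pilates Power & Yoga Fusion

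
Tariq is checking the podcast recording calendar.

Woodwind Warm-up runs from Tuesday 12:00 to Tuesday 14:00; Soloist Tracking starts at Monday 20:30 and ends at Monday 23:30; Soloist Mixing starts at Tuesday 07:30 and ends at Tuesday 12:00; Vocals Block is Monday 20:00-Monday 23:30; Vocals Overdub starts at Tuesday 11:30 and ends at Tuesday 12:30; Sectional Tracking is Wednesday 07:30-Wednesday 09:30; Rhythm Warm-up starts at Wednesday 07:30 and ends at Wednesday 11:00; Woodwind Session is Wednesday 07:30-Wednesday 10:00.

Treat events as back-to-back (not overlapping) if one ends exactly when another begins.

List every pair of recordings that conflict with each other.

Rhythm Warm-up & Sectional Tracking, Rhythm Warm-up & Woodwind Session, Sectional Tracking & Woodwind Session, Soloist Mixing & Vocals Overdub, Soloist Tracking & Vocals Block, Vocals Overdub & Woodwind Warm-up

Two intervals overlap when each starts before the other ends.
Sorted by start: Vocals Block, Soloist Tracking, Soloist Mixing, Vocals Overdub, Woodwind Warm-up, Sectional Tracking, Rhythm Warm-up, Woodwind Session.
Soloist Tracking starts before Vocals Block ends → Vocals Block and Soloist Tracking overlap.
Soloist Mixing starts after Vocals Block ends, so Vocals Block has no further overlaps.
Soloist Mixing starts after Soloist Tracking ends, so Soloist Tracking has no further overlaps.
Vocals Overdub starts before Soloist Mixing ends → Soloist Mixing and Vocals Overdub overlap.
Woodwind Warm-up starts exactly when Soloist Mixing ends (back-to-back, no overlap), so Soloist Mixing has no further overlaps.
Woodwind Warm-up starts before Vocals Overdub ends → Vocals Overdub and Woodwind Warm-up overlap.
Sectional Tracking starts after Vocals Overdub ends, so Vocals Overdub has no further overlaps.
Sectional Tracking starts after Woodwind Warm-up ends, so Woodwind Warm-up has no further overlaps.
Rhythm Warm-up starts before Sectional Tracking ends → Sectional Tracking and Rhythm Warm-up overlap.
Woodwind Session starts before Sectional Tracking ends → Sectional Tracking and Woodwind Session overlap.
Woodwind Session starts before Rhythm Warm-up ends → Rhythm Warm-up and Woodwind Session overlap.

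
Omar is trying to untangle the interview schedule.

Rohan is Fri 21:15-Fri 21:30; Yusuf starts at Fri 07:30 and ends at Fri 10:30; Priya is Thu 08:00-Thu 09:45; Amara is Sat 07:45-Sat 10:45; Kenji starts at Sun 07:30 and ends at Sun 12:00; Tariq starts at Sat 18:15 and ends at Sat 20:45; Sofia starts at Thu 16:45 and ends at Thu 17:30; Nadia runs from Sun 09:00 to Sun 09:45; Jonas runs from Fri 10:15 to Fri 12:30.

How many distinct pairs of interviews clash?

2

Sorted by start: Priya, Sofia, Yusuf, Jonas, Rohan, Amara, Tariq, Kenji, Nadia.
Sofia starts after Priya ends, so Priya has no further overlaps.
Yusuf starts after Sofia ends, so Sofia has no further overlaps.
Jonas starts before Yusuf ends → Yusuf and Jonas overlap.
Rohan starts after Yusuf ends, so Yusuf has no further overlaps.
Rohan starts after Jonas ends, so Jonas has no further overlaps.
Amara starts after Rohan ends, so Rohan has no further overlaps.
Tariq starts after Amara ends, so Amara has no further overlaps.
Kenji starts after Tariq ends, so Tariq has no further overlaps.
Nadia starts before Kenji ends → Kenji and Nadia overlap.
Overlapping pairs: Jonas & Yusuf, Kenji & Nadia — 2 in total.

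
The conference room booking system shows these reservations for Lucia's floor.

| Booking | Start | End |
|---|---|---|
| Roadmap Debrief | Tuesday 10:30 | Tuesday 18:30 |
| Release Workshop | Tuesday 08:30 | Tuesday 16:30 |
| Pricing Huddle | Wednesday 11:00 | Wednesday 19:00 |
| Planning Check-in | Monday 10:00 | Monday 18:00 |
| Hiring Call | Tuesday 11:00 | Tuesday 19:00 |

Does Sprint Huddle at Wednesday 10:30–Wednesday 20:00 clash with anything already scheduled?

Yes — it overlaps Pricing Huddle

Planning Check-in: ends Monday 18:00 at or before Sprint Huddle starts Wednesday 10:30 → clear.
Release Workshop: ends Tuesday 16:30 at or before Sprint Huddle starts Wednesday 10:30 → clear.
Roadmap Debrief: ends Tuesday 18:30 at or before Sprint Huddle starts Wednesday 10:30 → clear.
Hiring Call: ends Tuesday 19:00 at or before Sprint Huddle starts Wednesday 10:30 → clear.
Pricing Huddle: starts Wednesday 11:00 before Sprint Huddle ends Wednesday 20:00, and ends Wednesday 19:00 after Sprint Huddle starts Wednesday 10:30 → overlap.
Sprint Huddle overlaps Pricing Huddle.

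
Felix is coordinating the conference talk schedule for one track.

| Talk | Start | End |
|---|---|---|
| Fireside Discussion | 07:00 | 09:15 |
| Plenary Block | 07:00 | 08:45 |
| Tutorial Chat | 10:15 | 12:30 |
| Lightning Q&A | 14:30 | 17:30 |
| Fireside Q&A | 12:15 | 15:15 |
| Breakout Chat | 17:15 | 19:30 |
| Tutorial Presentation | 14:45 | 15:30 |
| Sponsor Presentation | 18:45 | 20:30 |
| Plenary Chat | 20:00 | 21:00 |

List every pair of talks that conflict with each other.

Breakout Chat & Lightning Q&A, Breakout Chat & Sponsor Presentation, Fireside Discussion & Plenary Block, Fireside Q&A & Lightning Q&A, Fireside Q&A & Tutorial Chat, Fireside Q&A & Tutorial Presentation, Lightning Q&A & Tutorial Presentation, Plenary Chat & Sponsor Presentation

Sorted by start: Fireside Discussion, Plenary Block, Tutorial Chat, Fireside Q&A, Lightning Q&A, Tutorial Presentation, Breakout Chat, Sponsor Presentation, Plenary Chat.
Plenary Block starts before Fireside Discussion ends → Fireside Discussion and Plenary Block overlap.
Tutorial Chat starts after Fireside Discussion ends; Fireside Discussion is clear from here.
Tutorial Chat starts after Plenary Block ends; Plenary Block is clear from here.
Fireside Q&A starts before Tutorial Chat ends → Tutorial Chat and Fireside Q&A overlap.
Lightning Q&A starts after Tutorial Chat ends; Tutorial Chat is clear from here.
Lightning Q&A starts before Fireside Q&A ends → Fireside Q&A and Lightning Q&A overlap.
Tutorial Presentation starts before Fireside Q&A ends → Fireside Q&A and Tutorial Presentation overlap.
Breakout Chat starts after Fireside Q&A ends; Fireside Q&A is clear from here.
Tutorial Presentation starts before Lightning Q&A ends → Lightning Q&A and Tutorial Presentation overlap.
Breakout Chat starts before Lightning Q&A ends → Lightning Q&A and Breakout Chat overlap.
Sponsor Presentation starts after Lightning Q&A ends; Lightning Q&A is clear from here.
Breakout Chat starts after Tutorial Presentation ends; Tutorial Presentation is clear from here.
Sponsor Presentation starts before Breakout Chat ends → Breakout Chat and Sponsor Presentation overlap.
Plenary Chat starts after Breakout Chat ends.
Plenary Chat starts before Sponsor Presentation ends → Sponsor Presentation and Plenary Chat overlap.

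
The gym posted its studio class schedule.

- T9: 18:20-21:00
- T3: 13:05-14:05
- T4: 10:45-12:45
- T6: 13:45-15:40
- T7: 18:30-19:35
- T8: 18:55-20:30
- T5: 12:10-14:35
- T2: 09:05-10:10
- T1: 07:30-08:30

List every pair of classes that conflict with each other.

Sorted by start: T1, T2, T4, T5, T3, T6, T9, T7, T8.
T2 starts after T1 ends, so nothing later overlaps T1 either.
T4 starts after T2 ends, so nothing later overlaps T2 either.
T5 starts before T4 ends → T4 and T5 overlap.
T3 starts after T4 ends, so nothing later overlaps T4 either.
T3 starts before T5 ends → T5 and T3 overlap.
T6 starts before T5 ends → T5 and T6 overlap.
T9 starts after T5 ends, so nothing later overlaps T5 either.
T6 starts before T3 ends → T3 and T6 overlap.
T9 starts after T3 ends, so nothing later overlaps T3 either.
T9 starts after T6 ends, so nothing later overlaps T6 either.
T7 starts before T9 ends → T9 and T7 overlap.
T8 starts before T9 ends → T9 and T8 overlap.
T8 starts before T7 ends → T7 and T8 overlap.

T3 & T5, T3 & T6, T4 & T5, T5 & T6, T7 & T8, T7 & T9, T8 & T9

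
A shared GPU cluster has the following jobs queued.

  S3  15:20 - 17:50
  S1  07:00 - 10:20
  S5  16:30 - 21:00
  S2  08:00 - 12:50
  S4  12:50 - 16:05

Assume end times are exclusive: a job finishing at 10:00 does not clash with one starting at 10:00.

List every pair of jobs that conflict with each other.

Sorted by start: S1, S2, S4, S3, S5.
S2 starts before S1 ends → S1 and S2 overlap.
S4 starts after S1 ends — done with S1.
S4 starts exactly when S2 ends (back-to-back, no overlap) — done with S2.
S3 starts before S4 ends → S4 and S3 overlap.
S5 starts after S4 ends.
S5 starts before S3 ends → S3 and S5 overlap.

S1 & S2, S3 & S4, S3 & S5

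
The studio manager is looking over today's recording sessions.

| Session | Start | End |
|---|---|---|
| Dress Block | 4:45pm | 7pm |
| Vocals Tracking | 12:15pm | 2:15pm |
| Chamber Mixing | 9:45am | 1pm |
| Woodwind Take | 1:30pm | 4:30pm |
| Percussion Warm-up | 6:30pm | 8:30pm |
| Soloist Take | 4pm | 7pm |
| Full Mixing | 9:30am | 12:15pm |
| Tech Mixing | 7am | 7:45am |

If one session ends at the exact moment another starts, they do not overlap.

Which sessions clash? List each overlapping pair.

Sorted by start: Tech Mixing, Full Mixing, Chamber Mixing, Vocals Tracking, Woodwind Take, Soloist Take, Dress Block, Percussion Warm-up.
Full Mixing starts after Tech Mixing ends, so Tech Mixing has no further overlaps.
Chamber Mixing starts before Full Mixing ends → Full Mixing and Chamber Mixing overlap.
Vocals Tracking starts exactly when Full Mixing ends (back-to-back, no overlap), so Full Mixing has no further overlaps.
Vocals Tracking starts before Chamber Mixing ends → Chamber Mixing and Vocals Tracking overlap.
Woodwind Take starts after Chamber Mixing ends, so Chamber Mixing has no further overlaps.
Woodwind Take starts before Vocals Tracking ends → Vocals Tracking and Woodwind Take overlap.
Soloist Take starts after Vocals Tracking ends, so Vocals Tracking has no further overlaps.
Soloist Take starts before Woodwind Take ends → Woodwind Take and Soloist Take overlap.
Dress Block starts after Woodwind Take ends, so Woodwind Take has no further overlaps.
Dress Block starts before Soloist Take ends → Soloist Take and Dress Block overlap.
Percussion Warm-up starts before Soloist Take ends → Soloist Take and Percussion Warm-up overlap.
Percussion Warm-up starts before Dress Block ends → Dress Block and Percussion Warm-up overlap.

Chamber Mixing & Full Mixing, Chamber Mixing & Vocals Tracking, Dress Block & Percussion Warm-up, Dress Block & Soloist Take, Percussion Warm-up & Soloist Take, Soloist Take & Woodwind Take, Vocals Tracking & Woodwind Take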